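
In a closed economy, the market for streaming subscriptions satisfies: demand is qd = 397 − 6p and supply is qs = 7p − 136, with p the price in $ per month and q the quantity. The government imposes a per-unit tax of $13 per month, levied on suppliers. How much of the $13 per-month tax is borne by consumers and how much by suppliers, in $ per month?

Consumers bear $7 per month; suppliers bear $6 per month.

Before the tax: set 397 − 6p = 7p − 136 → p* = $41, q* = 151.
With the tax collected from suppliers, supply shifts: qs = 7(p − 13) − 136.
Solving gives q = 109 with consumers paying $48 and suppliers receiving $35 (the $13 wedge).
Burden on consumers: $7; on suppliers: $6. (They sum to $13.)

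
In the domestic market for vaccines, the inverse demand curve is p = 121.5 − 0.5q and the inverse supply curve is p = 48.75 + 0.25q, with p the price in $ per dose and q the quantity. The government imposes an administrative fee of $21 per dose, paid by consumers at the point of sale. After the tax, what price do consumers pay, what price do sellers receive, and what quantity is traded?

Consumers pay $87; sellers receive $66; quantity = 69.

Inverting to q(p) form: qd = 243 − 2p; qs = 4p − 195.
Before the tax: set 243 − 2p = 4p − 195 → p* = $73, q* = 97.
With the tax collected from consumers, demand (in seller-price terms) shifts: qd = 243 − 2(p + 21).
Solving gives q = 69 with consumers paying $87 and sellers receiving $66 (the $21 wedge).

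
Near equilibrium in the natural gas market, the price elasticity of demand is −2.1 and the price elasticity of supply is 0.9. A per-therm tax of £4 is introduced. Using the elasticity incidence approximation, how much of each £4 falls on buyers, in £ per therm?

Buyers bear ≈ £1.2 per therm.

Incidence ratio: buyers' share ≈ εs / (εs + |εd|) = 0.9 / (0.9 + 2.1) = 0.3.
So buyers bear ≈ 0.3 × £4 = £1.2; producers bear £2.8.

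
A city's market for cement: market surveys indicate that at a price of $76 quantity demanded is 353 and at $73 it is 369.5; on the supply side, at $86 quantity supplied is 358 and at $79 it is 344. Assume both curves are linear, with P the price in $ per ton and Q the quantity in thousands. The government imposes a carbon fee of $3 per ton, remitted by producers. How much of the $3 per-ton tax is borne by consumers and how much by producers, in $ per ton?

Consumers bear $0.8 per ton; producers bear $2.2 per ton.

Demand slope: (369.5 − 353)/(73 − 76) = -5.5, so Qd = 771 − 5.5P.
Supply slope: (344 − 358)/(79 − 86) = 2, so Qs = 2P + 186.
Without the tax, 771 − 5.5P = 2P + 186 gives 7.5P = 585, so P* = $78 and Q* = 342.
With the tax collected from producers, supply shifts: Qs = 2(P − 3) + 186.
Solving gives Q = 337.6 with consumers paying $78.8 and producers receiving $75.8 (the $3 wedge).
Burden on consumers: $0.8; on producers: $2.2. (They sum to $3.)
The less price-elastic side of the market bears the larger share of a per-unit tax.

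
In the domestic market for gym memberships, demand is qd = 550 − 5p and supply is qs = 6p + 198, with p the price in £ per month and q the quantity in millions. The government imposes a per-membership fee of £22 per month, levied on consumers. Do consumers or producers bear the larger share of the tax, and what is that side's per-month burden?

Before the tax: set 550 − 5p = 6p + 198 → p* = £32, q* = 390.
With the tax collected from consumers, demand (in seller-price terms) shifts: qd = 550 − 5(p + 22).
Solving gives q = 330 with consumers paying £44 and producers receiving £22 (the £22 wedge).
Per-month burden: consumers £12, producers £10.
Consumers take the larger share because demand is less price-elastic here (demand slope 5 vs supply slope 6).
The less price-elastic side of the market bears the larger share of a per-unit tax.

Consumers bear the larger share: £12 per month.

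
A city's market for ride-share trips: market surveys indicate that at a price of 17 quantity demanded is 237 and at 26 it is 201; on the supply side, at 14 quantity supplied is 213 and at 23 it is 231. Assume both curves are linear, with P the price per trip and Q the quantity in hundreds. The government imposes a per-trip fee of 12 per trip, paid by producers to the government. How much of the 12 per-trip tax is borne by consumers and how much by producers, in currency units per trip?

Consumers bear 4 per trip; producers bear 8 per trip.

Demand slope: (201 − 237)/(26 − 17) = -4, so Qd = 305 − 4P.
Supply slope: (231 − 213)/(23 − 14) = 2, so Qs = 2P + 185.
Before the tax: set 305 − 4P = 2P + 185 → P* = 20, Q* = 225.
With the tax collected from producers, supply shifts: Qs = 2(P − 12) + 185.
New equilibrium: consumers pay 24, producers receive 12, Q = 209. (Wedge: Pb − Ps = 12.)
Burden on consumers: 4; on producers: 8. (They sum to 12.)
The less price-elastic side of the market bears the larger share of a per-unit tax.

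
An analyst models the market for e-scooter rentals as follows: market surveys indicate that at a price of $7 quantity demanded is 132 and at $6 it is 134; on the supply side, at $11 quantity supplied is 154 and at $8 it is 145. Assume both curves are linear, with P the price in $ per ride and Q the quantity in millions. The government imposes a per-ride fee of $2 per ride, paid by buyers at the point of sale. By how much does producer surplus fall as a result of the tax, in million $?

Demand slope: (134 − 132)/(6 − 7) = -2, so Qd = 146 − 2P.
Supply slope: (145 − 154)/(8 − 11) = 3, so Qs = 3P + 121.
Without the tax, 146 − 2P = 3P + 121 gives 5P = 25, so P* = $5 and Q* = 136.
With the tax collected from buyers, demand (in seller-price terms) shifts: Qd = 146 − 2(P + 2).
Solving gives Q = 133.6 with buyers paying $6.2 and producers receiving $4.2 (the $2 wedge).
ΔPS is the trapezoid between Q = 133.6 and Q = 136 of height $0.8: ½ · (136 + 133.6) · 0.8 = $107.84.

Producer surplus falls by $107.84 million.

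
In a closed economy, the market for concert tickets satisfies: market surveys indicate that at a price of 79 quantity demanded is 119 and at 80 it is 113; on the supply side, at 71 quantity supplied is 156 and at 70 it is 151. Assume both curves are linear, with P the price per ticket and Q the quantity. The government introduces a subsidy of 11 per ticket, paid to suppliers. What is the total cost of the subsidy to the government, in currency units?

Government outlay = 2101.

Demand slope: (113 − 119)/(80 − 79) = -6, so Qd = 593 − 6P.
Supply slope: (151 − 156)/(70 − 71) = 5, so Qs = 5P − 199.
Before the subsidy: set 593 − 6P = 5P − 199 → P* = 72, Q* = 161.
With a per-unit subsidy paid to suppliers, each receives P + 11 per unit sold, so supply becomes Qs = 5(P + 11) − 199.
Solving gives Q = 191 with buyers paying 67 and suppliers receiving 78 (the 11 wedge).
Outlay = t · Q = 11 · 191 = 2101.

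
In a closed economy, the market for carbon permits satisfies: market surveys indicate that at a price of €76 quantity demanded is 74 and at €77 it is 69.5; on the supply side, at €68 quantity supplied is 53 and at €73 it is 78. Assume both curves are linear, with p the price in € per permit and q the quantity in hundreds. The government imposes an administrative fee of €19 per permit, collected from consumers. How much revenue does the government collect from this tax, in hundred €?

Tax revenue = €722 hundred.

Demand slope: (69.5 − 74)/(77 − 76) = -4.5, so qd = 416 − 4.5p.
Supply slope: (78 − 53)/(73 − 68) = 5, so qs = 5p − 287.
Before the tax: set 416 − 4.5p = 5p − 287 → p* = €74, q* = 83.
With the tax collected from consumers, demand (in seller-price terms) shifts: qd = 416 − 4.5(p + 19).
New equilibrium: consumers pay €84, suppliers receive €65, q = 38. (Wedge: pb − ps = 19.)
Revenue = t · Q = 19 · 38 = €722.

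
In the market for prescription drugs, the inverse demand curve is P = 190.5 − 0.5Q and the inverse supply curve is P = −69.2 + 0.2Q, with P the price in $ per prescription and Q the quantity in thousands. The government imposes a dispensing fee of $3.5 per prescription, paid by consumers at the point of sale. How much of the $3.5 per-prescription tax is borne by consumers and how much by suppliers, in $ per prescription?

Consumers bear $2.5 per prescription; suppliers bear $1 per prescription.

Inverting to Q(P) form: Qd = 381 − 2P; Qs = 5P + 346.
Before the tax: set 381 − 2P = 5P + 346 → P* = $5, Q* = 371.
With the tax collected from consumers, demand (in seller-price terms) shifts: Qd = 381 − 2(P + 3.5).
Solving gives Q = 366 with consumers paying $7.5 and suppliers receiving $4 (the $3.5 wedge).
Burden on consumers: $2.5; on suppliers: $1. (They sum to $3.5.)
The less price-elastic side of the market bears the larger share of a per-unit tax.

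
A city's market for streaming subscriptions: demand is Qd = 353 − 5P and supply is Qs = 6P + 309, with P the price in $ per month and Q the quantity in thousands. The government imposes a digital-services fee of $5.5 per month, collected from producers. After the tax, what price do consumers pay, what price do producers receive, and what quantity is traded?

Without the tax, 353 − 5P = 6P + 309 gives 11P = 44, so P* = $4 and Q* = 333.
With the tax collected from producers, supply shifts: Qs = 6(P − 5.5) + 309.
Solving gives Q = 318 with consumers paying $7 and producers receiving $1.5 (the $5.5 wedge).
The less price-elastic side of the market bears the larger share of a per-unit tax.

Consumers pay $7; producers receive $1.5; quantity = 318.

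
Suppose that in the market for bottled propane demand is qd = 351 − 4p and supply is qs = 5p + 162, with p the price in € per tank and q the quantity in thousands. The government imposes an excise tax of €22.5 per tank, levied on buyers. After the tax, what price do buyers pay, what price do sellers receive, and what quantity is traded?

Buyers pay €33.5; sellers receive €11; quantity = 217.

Without the tax, 351 − 4p = 5p + 162 gives 9p = 189, so p* = €21 and q* = 267.
With the tax collected from buyers, demand (in seller-price terms) shifts: qd = 351 − 4(p + 22.5).
New equilibrium: buyers pay €33.5, sellers receive €11, q = 217. (Wedge: pb − ps = 22.5.)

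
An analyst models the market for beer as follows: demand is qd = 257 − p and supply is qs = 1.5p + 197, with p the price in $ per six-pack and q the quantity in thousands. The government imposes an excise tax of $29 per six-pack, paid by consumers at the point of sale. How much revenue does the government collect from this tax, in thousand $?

Tax revenue = $6252.4 thousand.

Without the tax, 257 − p = 1.5p + 197 gives 2.5p = 60, so p* = $24 and q* = 233.
With the tax collected from consumers, demand (in seller-price terms) shifts: qd = 257 − (p + 29).
New equilibrium: consumers pay $41.4, producers receive $12.4, q = 215.6. (Wedge: pb − ps = 29.)
Revenue = t · Q = 29 · 215.6 = $6252.4.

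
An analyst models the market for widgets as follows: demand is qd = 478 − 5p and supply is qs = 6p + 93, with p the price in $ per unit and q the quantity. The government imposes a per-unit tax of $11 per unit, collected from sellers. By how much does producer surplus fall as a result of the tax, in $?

Without the tax, 478 − 5p = 6p + 93 gives 11p = 385, so p* = $35 and q* = 303.
With the tax collected from sellers, supply shifts: qs = 6(p − 11) + 93.
Solving gives q = 273 with buyers paying $41 and sellers receiving $30 (the $11 wedge).
ΔPS is the trapezoid between Q = 273 and Q = 303 of height $5: ½ · (303 + 273) · 5 = $1440.

Producer surplus falls by $1440.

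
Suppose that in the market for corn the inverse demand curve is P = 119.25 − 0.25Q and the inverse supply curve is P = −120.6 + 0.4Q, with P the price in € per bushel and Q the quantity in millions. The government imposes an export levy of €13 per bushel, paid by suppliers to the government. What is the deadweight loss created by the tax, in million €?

Inverting to Q(P) form: Qd = 477 − 4P; Qs = 2.5P + 301.5.
Without the tax, 477 − 4P = 2.5P + 301.5 gives 6.5P = 175.5, so P* = €27 and Q* = 369.
With the tax collected from suppliers, supply shifts: Qs = 2.5(P − 13) + 301.5.
New equilibrium: buyers pay €32, suppliers receive €19, Q = 349. (Wedge: Pb − Ps = 13.)
Quantity falls by |ΔQ| = |369 − 349| = 20.
DWL = ½ · t · |ΔQ| = ½ · 13 · 20 = €130.

Deadweight loss = €130 million.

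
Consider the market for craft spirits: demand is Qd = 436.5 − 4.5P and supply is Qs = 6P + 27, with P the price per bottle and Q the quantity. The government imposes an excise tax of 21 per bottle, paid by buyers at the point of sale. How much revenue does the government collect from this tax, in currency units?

Without the tax, 436.5 − 4.5P = 6P + 27 gives 10.5P = 409.5, so P* = 39 and Q* = 261.
With the tax collected from buyers, demand (in seller-price terms) shifts: Qd = 436.5 − 4.5(P + 21).
Solving gives Q = 207 with buyers paying 51 and producers receiving 30 (the 21 wedge).
Revenue = t · Q = 21 · 207 = 4347.

Tax revenue = 4347.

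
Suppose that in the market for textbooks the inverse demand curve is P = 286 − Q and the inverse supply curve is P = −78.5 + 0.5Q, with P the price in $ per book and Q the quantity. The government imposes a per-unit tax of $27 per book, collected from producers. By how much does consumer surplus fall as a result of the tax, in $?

Rewrite in direct form: Qd = 286 − P and Qs = 2P + 157.
Before the tax: set 286 − P = 2P + 157 → P* = $43, Q* = 243.
With the tax collected from producers, supply shifts: Qs = 2(P − 27) + 157.
New equilibrium: buyers pay $61, producers receive $34, Q = 225. (Wedge: Pb − Ps = 27.)
ΔCS is the trapezoid between Q = 225 and Q = 243 of height $18: ½ · (243 + 225) · 18 = $4212.

Consumer surplus falls by $4212.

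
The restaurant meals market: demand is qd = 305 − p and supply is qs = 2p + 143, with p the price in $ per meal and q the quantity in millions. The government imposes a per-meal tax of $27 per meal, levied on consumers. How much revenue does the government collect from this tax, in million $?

Without the tax, 305 − p = 2p + 143 gives 3p = 162, so p* = $54 and q* = 251.
With the tax collected from consumers, demand (in seller-price terms) shifts: qd = 305 − (p + 27).
Solving gives q = 233 with consumers paying $72 and producers receiving $45 (the $27 wedge).
Revenue = t · Q = 27 · 233 = $6291.

Tax revenue = $6291 million.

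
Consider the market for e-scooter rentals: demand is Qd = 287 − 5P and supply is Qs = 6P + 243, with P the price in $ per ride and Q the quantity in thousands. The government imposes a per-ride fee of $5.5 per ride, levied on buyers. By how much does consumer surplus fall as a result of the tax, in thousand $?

Consumer surplus falls by $778.5 thousand.

Without the tax, 287 − 5P = 6P + 243 gives 11P = 44, so P* = $4 and Q* = 267.
With the tax collected from buyers, demand (in seller-price terms) shifts: Qd = 287 − 5(P + 5.5).
New equilibrium: buyers pay $7, suppliers receive $1.5, Q = 252. (Wedge: Pb − Ps = 5.5.)
ΔCS is the trapezoid between Q = 252 and Q = 267 of height $3: ½ · (267 + 252) · 3 = $778.5.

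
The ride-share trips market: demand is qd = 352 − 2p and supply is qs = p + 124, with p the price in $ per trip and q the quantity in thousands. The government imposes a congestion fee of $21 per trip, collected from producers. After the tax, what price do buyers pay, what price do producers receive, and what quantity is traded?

Before the tax: set 352 − 2p = p + 124 → p* = $76, q* = 200.
With the tax collected from producers, supply shifts: qs = (p − 21) + 124.
Solving gives q = 186 with buyers paying $83 and producers receiving $62 (the $21 wedge).
The less price-elastic side of the market bears the larger share of a per-unit tax.

Buyers pay $83; producers receive $62; quantity = 186.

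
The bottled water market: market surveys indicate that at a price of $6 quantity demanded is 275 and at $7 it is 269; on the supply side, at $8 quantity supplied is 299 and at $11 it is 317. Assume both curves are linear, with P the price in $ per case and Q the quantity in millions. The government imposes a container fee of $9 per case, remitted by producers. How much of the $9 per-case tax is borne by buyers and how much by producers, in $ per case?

Buyers bear $4.5 per case; producers bear $4.5 per case.

Demand slope: (269 − 275)/(7 − 6) = -6, so Qd = 311 − 6P.
Supply slope: (317 − 299)/(11 − 8) = 6, so Qs = 6P + 251.
Without the tax, 311 − 6P = 6P + 251 gives 12P = 60, so P* = $5 and Q* = 281.
With the tax collected from producers, supply shifts: Qs = 6(P − 9) + 251.
New equilibrium: buyers pay $9.5, producers receive $0.5, Q = 254. (Wedge: Pb − Ps = 9.)
Burden on buyers: $4.5; on producers: $4.5. (They sum to $9.)
The less price-elastic side of the market bears the larger share of a per-unit tax.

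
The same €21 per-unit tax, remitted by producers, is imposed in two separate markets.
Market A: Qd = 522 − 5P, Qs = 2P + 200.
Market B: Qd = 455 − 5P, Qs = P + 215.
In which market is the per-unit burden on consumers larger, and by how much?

Market A: pre-tax P* = €46, Q* = 292; post-tax Q = 262; per-unit burden on consumers = €6.
Market B: pre-tax P* = €40, Q* = 255; post-tax Q = 237.5; per-unit burden on consumers = €3.5.
Difference: €6 vs €3.5 → market A is larger by €2.5.

Market A, by €2.5.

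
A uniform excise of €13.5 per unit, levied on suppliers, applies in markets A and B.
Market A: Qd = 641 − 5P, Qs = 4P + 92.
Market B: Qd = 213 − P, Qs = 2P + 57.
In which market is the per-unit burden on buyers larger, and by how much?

Market B, by €3.

Market A: pre-tax P* = €61, Q* = 336; post-tax Q = 306; per-unit burden on buyers = €6.
Market B: pre-tax P* = €52, Q* = 161; post-tax Q = 152; per-unit burden on buyers = €9.
Difference: €6 vs €9 → market B is larger by €3.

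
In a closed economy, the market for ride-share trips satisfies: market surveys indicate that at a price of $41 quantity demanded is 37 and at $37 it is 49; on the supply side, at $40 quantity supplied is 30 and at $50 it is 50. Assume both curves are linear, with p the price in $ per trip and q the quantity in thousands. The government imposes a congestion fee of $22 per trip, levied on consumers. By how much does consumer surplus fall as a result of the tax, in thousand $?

Consumer surplus falls by $183.04 thousand.

Demand slope: (49 − 37)/(37 − 41) = -3, so qd = 160 − 3p.
Supply slope: (50 − 30)/(50 − 40) = 2, so qs = 2p − 50.
Before the tax: set 160 − 3p = 2p − 50 → p* = $42, q* = 34.
With the tax collected from consumers, demand (in seller-price terms) shifts: qd = 160 − 3(p + 22).
New equilibrium: consumers pay $50.8, producers receive $28.8, q = 7.6. (Wedge: pb − ps = 22.)
ΔCS is the trapezoid between Q = 7.6 and Q = 34 of height $8.8: ½ · (34 + 7.6) · 8.8 = $183.04.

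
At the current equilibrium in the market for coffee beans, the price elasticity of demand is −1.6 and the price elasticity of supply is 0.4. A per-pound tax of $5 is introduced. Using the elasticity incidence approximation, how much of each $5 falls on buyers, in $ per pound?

Buyers bear ≈ $1 per pound.

Incidence ratio: buyers' share ≈ εs / (εs + |εd|) = 0.4 / (0.4 + 1.6) = 0.2.
So buyers bear ≈ 0.2 × $5 = $1; sellers bear $4.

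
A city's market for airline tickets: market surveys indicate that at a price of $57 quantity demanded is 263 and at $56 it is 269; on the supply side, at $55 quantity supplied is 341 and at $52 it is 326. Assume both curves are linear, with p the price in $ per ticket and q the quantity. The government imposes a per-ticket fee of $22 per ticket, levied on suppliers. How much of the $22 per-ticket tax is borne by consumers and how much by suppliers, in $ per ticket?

Consumers bear $10 per ticket; suppliers bear $12 per ticket.

Demand slope: (269 − 263)/(56 − 57) = -6, so qd = 605 − 6p.
Supply slope: (326 − 341)/(52 − 55) = 5, so qs = 5p + 66.
Without the tax, 605 − 6p = 5p + 66 gives 11p = 539, so p* = $49 and q* = 311.
With the tax collected from suppliers, supply shifts: qs = 5(p − 22) + 66.
New equilibrium: consumers pay $59, suppliers receive $37, q = 251. (Wedge: pb − ps = 22.)
Burden on consumers: $10; on suppliers: $12. (They sum to $22.)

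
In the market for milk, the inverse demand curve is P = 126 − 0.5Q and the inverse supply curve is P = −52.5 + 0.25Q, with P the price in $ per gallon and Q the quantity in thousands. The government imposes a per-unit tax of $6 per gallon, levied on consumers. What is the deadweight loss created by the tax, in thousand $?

Deadweight loss = $24 thousand.

Inverting to Q(P) form: Qd = 252 − 2P; Qs = 4P + 210.
Before the tax: set 252 − 2P = 4P + 210 → P* = $7, Q* = 238.
With the tax collected from consumers, demand (in seller-price terms) shifts: Qd = 252 − 2(P + 6).
New equilibrium: consumers pay $11, sellers receive $5, Q = 230. (Wedge: Pb − Ps = 6.)
Quantity falls by |ΔQ| = |238 − 230| = 8.
DWL = ½ · t · |ΔQ| = ½ · 6 · 8 = $24.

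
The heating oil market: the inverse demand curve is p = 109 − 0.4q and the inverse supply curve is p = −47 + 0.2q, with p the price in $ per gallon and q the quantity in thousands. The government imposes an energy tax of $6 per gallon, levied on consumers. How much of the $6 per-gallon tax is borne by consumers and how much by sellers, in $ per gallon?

Consumers bear $4 per gallon; sellers bear $2 per gallon.

Inverting to q(p) form: qd = 272.5 − 2.5p; qs = 5p + 235.
Before the tax: set 272.5 − 2.5p = 5p + 235 → p* = $5, q* = 260.
With the tax collected from consumers, demand (in seller-price terms) shifts: qd = 272.5 − 2.5(p + 6).
New equilibrium: consumers pay $9, sellers receive $3, q = 250. (Wedge: pb − ps = 6.)
Burden on consumers: $4; on sellers: $2. (They sum to $6.)
The less price-elastic side of the market bears the larger share of a per-unit tax.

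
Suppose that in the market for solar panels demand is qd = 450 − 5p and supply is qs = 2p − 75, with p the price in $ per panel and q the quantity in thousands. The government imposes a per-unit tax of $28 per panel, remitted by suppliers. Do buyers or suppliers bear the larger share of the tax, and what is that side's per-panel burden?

Suppliers bear the larger share: $20 per panel.

Without the tax, 450 − 5p = 2p − 75 gives 7p = 525, so p* = $75 and q* = 75.
With the tax collected from suppliers, supply shifts: qs = 2(p − 28) − 75.
Solving gives q = 35 with buyers paying $83 and suppliers receiving $55 (the $28 wedge).
Per-panel burden: buyers $8, suppliers $20.
Suppliers take the larger share because supply is less price-elastic here (demand slope 5 vs supply slope 2).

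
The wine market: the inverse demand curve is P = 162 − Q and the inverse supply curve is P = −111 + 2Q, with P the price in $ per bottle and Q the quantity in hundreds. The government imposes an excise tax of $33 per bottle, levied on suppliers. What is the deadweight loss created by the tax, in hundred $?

Inverting to Q(P) form: Qd = 162 − P; Qs = 0.5P + 55.5.
Without the tax, 162 − P = 0.5P + 55.5 gives 1.5P = 106.5, so P* = $71 and Q* = 91.
With the tax collected from suppliers, supply shifts: Qs = 0.5(P − 33) + 55.5.
Solving gives Q = 80 with consumers paying $82 and suppliers receiving $49 (the $33 wedge).
Quantity falls by |ΔQ| = |91 − 80| = 11.
DWL = ½ · t · |ΔQ| = ½ · 33 · 11 = $181.5.

Deadweight loss = $181.5 hundred.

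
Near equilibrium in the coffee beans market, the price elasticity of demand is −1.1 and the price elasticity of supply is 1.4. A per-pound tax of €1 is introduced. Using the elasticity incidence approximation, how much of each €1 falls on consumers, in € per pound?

Incidence ratio: consumers' share ≈ εs / (εs + |εd|) = 1.4 / (1.4 + 1.1) = 0.56.
So consumers bear ≈ 0.56 × €1 = €0.56; sellers bear €0.44.

Consumers bear ≈ €0.56 per pound.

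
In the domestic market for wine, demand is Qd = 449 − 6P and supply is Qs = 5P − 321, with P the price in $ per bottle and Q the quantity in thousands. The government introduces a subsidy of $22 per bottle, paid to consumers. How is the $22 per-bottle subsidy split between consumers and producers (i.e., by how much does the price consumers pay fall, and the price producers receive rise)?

Before the subsidy: set 449 − 6P = 5P − 321 → P* = $70, Q* = 29.
With a per-unit subsidy paid to consumers, each effectively pays P − 22, so demand becomes Qd = 449 − 6(P − 22).
Solving gives Q = 89 with consumers paying $60 and producers receiving $82 (the $22 wedge).
Gain to consumers: $10; to producers: $12. (They sum to $22.)

Consumers gain $10 per bottle; producers gain $12 per bottle.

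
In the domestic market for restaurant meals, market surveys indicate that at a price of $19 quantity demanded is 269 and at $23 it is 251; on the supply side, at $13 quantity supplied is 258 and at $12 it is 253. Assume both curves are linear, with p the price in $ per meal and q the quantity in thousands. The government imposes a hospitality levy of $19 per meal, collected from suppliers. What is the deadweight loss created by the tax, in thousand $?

Demand slope: (251 − 269)/(23 − 19) = -4.5, so qd = 354.5 − 4.5p.
Supply slope: (253 − 258)/(12 − 13) = 5, so qs = 5p + 193.
Before the tax: set 354.5 − 4.5p = 5p + 193 → p* = $17, q* = 278.
With the tax collected from suppliers, supply shifts: qs = 5(p − 19) + 193.
Solving gives q = 233 with consumers paying $27 and suppliers receiving $8 (the $19 wedge).
Quantity falls by |ΔQ| = |278 − 233| = 45.
DWL = ½ · t · |ΔQ| = ½ · 19 · 45 = $427.5.

Deadweight loss = $427.5 thousand.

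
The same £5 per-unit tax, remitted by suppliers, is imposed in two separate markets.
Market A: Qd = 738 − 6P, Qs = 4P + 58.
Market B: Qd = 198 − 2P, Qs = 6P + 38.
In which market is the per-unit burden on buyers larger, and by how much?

Market B, by £1.75.

Market A: pre-tax P* = £68, Q* = 330; post-tax Q = 318; per-unit burden on buyers = £2.
Market B: pre-tax P* = £20, Q* = 158; post-tax Q = 150.5; per-unit burden on buyers = £3.75.
Difference: £2 vs £3.75 → market B is larger by £1.75.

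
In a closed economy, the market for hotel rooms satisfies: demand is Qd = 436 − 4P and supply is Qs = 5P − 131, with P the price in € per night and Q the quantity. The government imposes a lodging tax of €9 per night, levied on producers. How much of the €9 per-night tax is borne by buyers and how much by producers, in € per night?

Without the tax, 436 − 4P = 5P − 131 gives 9P = 567, so P* = €63 and Q* = 184.
With the tax collected from producers, supply shifts: Qs = 5(P − 9) − 131.
Solving gives Q = 164 with buyers paying €68 and producers receiving €59 (the €9 wedge).
Burden on buyers: €5; on producers: €4. (They sum to €9.)

Buyers bear €5 per night; producers bear €4 per night.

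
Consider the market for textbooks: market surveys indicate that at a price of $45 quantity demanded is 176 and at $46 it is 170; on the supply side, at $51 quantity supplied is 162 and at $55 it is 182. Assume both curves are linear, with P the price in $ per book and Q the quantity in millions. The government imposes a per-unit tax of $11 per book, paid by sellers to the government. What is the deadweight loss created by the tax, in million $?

Demand slope: (170 − 176)/(46 − 45) = -6, so Qd = 446 − 6P.
Supply slope: (182 − 162)/(55 − 51) = 5, so Qs = 5P − 93.
Without the tax, 446 − 6P = 5P − 93 gives 11P = 539, so P* = $49 and Q* = 152.
With the tax collected from sellers, supply shifts: Qs = 5(P − 11) − 93.
New equilibrium: consumers pay $54, sellers receive $43, Q = 122. (Wedge: Pb − Ps = 11.)
Quantity falls by |ΔQ| = |152 − 122| = 30.
DWL = ½ · t · |ΔQ| = ½ · 11 · 30 = $165.

Deadweight loss = $165 million.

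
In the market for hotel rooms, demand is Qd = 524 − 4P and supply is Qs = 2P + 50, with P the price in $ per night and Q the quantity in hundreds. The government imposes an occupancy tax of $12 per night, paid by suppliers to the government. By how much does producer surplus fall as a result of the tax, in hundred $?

Before the tax: set 524 − 4P = 2P + 50 → P* = $79, Q* = 208.
With the tax collected from suppliers, supply shifts: Qs = 2(P − 12) + 50.
Solving gives Q = 192 with consumers paying $83 and suppliers receiving $71 (the $12 wedge).
ΔPS is the trapezoid between Q = 192 and Q = 208 of height $8: ½ · (208 + 192) · 8 = $1600.

Producer surplus falls by $1600 hundred.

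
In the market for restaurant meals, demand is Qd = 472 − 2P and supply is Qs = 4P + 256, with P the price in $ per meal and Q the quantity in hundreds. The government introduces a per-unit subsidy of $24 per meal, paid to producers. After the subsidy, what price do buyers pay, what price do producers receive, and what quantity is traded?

Before the subsidy: set 472 − 2P = 4P + 256 → P* = $36, Q* = 400.
With a per-unit subsidy paid to producers, each receives P + 24 per unit sold, so supply becomes Qs = 4(P + 24) + 256.
New equilibrium: buyers pay $20, producers receive $44, Q = 432. (Wedge: Pb − Ps = −24.)

Buyers pay $20; producers receive $44; quantity = 432.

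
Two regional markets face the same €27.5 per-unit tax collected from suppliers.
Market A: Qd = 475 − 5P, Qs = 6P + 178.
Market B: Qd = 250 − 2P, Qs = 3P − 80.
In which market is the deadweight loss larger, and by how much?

Market A, by €577.5.

Market A: pre-tax P* = €27, Q* = 340; post-tax Q = 265; deadweight loss = €1031.25.
Market B: pre-tax P* = €66, Q* = 118; post-tax Q = 85; deadweight loss = €453.75.
Difference: €1031.25 vs €453.75 → market A is larger by €577.5.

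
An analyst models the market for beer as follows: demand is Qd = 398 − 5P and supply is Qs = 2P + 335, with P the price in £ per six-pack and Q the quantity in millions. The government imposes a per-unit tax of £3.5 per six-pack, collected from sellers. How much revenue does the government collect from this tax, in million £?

Before the tax: set 398 − 5P = 2P + 335 → P* = £9, Q* = 353.
With the tax collected from sellers, supply shifts: Qs = 2(P − 3.5) + 335.
Solving gives Q = 348 with buyers paying £10 and sellers receiving £6.5 (the £3.5 wedge).
Revenue = t · Q = 3.5 · 348 = £1218.

Tax revenue = £1218 million.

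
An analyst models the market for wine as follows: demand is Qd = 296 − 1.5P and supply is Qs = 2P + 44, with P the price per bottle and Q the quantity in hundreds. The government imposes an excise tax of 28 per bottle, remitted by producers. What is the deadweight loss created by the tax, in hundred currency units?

Before the tax: set 296 − 1.5P = 2P + 44 → P* = 72, Q* = 188.
With the tax collected from producers, supply shifts: Qs = 2(P − 28) + 44.
New equilibrium: buyers pay 88, producers receive 60, Q = 164. (Wedge: Pb − Ps = 28.)
Quantity falls by |ΔQ| = |188 − 164| = 24.
DWL = ½ · t · |ΔQ| = ½ · 28 · 24 = 336.

Deadweight loss = 336 hundred.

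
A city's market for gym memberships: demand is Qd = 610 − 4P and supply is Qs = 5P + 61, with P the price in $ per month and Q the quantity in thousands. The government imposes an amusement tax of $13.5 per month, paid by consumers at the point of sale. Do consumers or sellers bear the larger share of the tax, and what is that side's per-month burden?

Without the tax, 610 − 4P = 5P + 61 gives 9P = 549, so P* = $61 and Q* = 366.
With the tax collected from consumers, demand (in seller-price terms) shifts: Qd = 610 − 4(P + 13.5).
New equilibrium: consumers pay $68.5, sellers receive $55, Q = 336. (Wedge: Pb − Ps = 13.5.)
Per-month burden: consumers $7.5, sellers $6.
Consumers take the larger share because demand is less price-elastic here (demand slope 4 vs supply slope 5).

Consumers bear the larger share: $7.5 per month.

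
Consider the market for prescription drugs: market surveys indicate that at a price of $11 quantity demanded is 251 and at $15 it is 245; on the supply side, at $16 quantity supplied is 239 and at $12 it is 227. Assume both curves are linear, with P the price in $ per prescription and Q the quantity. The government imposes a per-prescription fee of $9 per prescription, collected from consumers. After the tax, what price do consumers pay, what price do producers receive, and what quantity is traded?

Consumers pay $23; producers receive $14; quantity = 233.

Demand slope: (245 − 251)/(15 − 11) = -1.5, so Qd = 267.5 − 1.5P.
Supply slope: (227 − 239)/(12 − 16) = 3, so Qs = 3P + 191.
Before the tax: set 267.5 − 1.5P = 3P + 191 → P* = $17, Q* = 242.
With the tax collected from consumers, demand (in seller-price terms) shifts: Qd = 267.5 − 1.5(P + 9).
New equilibrium: consumers pay $23, producers receive $14, Q = 233. (Wedge: Pb − Ps = 9.)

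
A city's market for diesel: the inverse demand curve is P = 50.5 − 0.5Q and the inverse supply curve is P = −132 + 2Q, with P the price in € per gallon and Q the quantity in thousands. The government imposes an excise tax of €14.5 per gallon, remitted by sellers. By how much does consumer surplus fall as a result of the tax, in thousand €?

Consumer surplus falls by €203.29 thousand.

Inverting to Q(P) form: Qd = 101 − 2P; Qs = 0.5P + 66.
Without the tax, 101 − 2P = 0.5P + 66 gives 2.5P = 35, so P* = €14 and Q* = 73.
With the tax collected from sellers, supply shifts: Qs = 0.5(P − 14.5) + 66.
Solving gives Q = 67.2 with buyers paying €16.9 and sellers receiving €2.4 (the €14.5 wedge).
ΔCS is the trapezoid between Q = 67.2 and Q = 73 of height €2.9: ½ · (73 + 67.2) · 2.9 = €203.29.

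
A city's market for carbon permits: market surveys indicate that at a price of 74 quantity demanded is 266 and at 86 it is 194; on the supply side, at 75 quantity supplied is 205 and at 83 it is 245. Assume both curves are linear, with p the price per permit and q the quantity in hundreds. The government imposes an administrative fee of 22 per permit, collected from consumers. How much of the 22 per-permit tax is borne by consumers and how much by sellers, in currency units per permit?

Consumers bear 10 per permit; sellers bear 12 per permit.

Demand slope: (194 − 266)/(86 − 74) = -6, so qd = 710 − 6p.
Supply slope: (245 − 205)/(83 − 75) = 5, so qs = 5p − 170.
Before the tax: set 710 − 6p = 5p − 170 → p* = 80, q* = 230.
With the tax collected from consumers, demand (in seller-price terms) shifts: qd = 710 − 6(p + 22).
New equilibrium: consumers pay 90, sellers receive 68, q = 170. (Wedge: pb − ps = 22.)
Burden on consumers: 10; on sellers: 12. (They sum to 22.)
The less price-elastic side of the market bears the larger share of a per-unit tax.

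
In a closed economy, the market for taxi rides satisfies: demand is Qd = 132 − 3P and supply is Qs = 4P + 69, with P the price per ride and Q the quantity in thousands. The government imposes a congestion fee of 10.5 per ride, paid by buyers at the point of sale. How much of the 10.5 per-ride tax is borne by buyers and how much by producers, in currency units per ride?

Buyers bear 6 per ride; producers bear 4.5 per ride.

Without the tax, 132 − 3P = 4P + 69 gives 7P = 63, so P* = 9 and Q* = 105.
With the tax collected from buyers, demand (in seller-price terms) shifts: Qd = 132 − 3(P + 10.5).
New equilibrium: buyers pay 15, producers receive 4.5, Q = 87. (Wedge: Pb − Ps = 10.5.)
Burden on buyers: 6; on producers: 4.5. (They sum to 10.5.)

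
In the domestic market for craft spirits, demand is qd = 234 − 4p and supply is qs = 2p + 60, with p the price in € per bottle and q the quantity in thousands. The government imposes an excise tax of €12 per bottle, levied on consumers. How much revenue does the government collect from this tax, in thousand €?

Without the tax, 234 − 4p = 2p + 60 gives 6p = 174, so p* = €29 and q* = 118.
With the tax collected from consumers, demand (in seller-price terms) shifts: qd = 234 − 4(p + 12).
New equilibrium: consumers pay €33, sellers receive €21, q = 102. (Wedge: pb − ps = 12.)
Revenue = t · Q = 12 · 102 = €1224.

Tax revenue = €1224 thousand.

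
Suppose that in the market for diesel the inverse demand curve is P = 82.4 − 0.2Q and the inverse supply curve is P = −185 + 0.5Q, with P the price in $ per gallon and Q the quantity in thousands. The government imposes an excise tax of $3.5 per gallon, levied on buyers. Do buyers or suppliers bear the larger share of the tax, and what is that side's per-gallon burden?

Suppliers bear the larger share: $2.5 per gallon.

Inverting to Q(P) form: Qd = 412 − 5P; Qs = 2P + 370.
Without the tax, 412 − 5P = 2P + 370 gives 7P = 42, so P* = $6 and Q* = 382.
With the tax collected from buyers, demand (in seller-price terms) shifts: Qd = 412 − 5(P + 3.5).
Solving gives Q = 377 with buyers paying $7 and suppliers receiving $3.5 (the $3.5 wedge).
Per-gallon burden: buyers $1, suppliers $2.5.
Suppliers take the larger share because supply is less price-elastic here (demand slope 5 vs supply slope 2).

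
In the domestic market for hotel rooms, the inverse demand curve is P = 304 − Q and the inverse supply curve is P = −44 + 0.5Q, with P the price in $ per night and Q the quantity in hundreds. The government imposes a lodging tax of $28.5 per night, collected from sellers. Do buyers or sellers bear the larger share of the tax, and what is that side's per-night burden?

Inverting to Q(P) form: Qd = 304 − P; Qs = 2P + 88.
Without the tax, 304 − P = 2P + 88 gives 3P = 216, so P* = $72 and Q* = 232.
With the tax collected from sellers, supply shifts: Qs = 2(P − 28.5) + 88.
New equilibrium: buyers pay $91, sellers receive $62.5, Q = 213. (Wedge: Pb − Ps = 28.5.)
Per-night burden: buyers $19, sellers $9.5.
Buyers take the larger share because demand is less price-elastic here (demand slope 1 vs supply slope 2).
The less price-elastic side of the market bears the larger share of a per-unit tax.

Buyers bear the larger share: $19 per night.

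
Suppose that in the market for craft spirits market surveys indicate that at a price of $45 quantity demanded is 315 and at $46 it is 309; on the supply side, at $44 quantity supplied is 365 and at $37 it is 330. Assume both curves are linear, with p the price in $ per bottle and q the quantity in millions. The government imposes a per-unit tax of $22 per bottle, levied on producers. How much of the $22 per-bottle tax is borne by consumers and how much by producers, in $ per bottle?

Consumers bear $10 per bottle; producers bear $12 per bottle.

Demand slope: (309 − 315)/(46 − 45) = -6, so qd = 585 − 6p.
Supply slope: (330 − 365)/(37 − 44) = 5, so qs = 5p + 145.
Without the tax, 585 − 6p = 5p + 145 gives 11p = 440, so p* = $40 and q* = 345.
With the tax collected from producers, supply shifts: qs = 5(p − 22) + 145.
New equilibrium: consumers pay $50, producers receive $28, q = 285. (Wedge: pb − ps = 22.)
Burden on consumers: $10; on producers: $12. (They sum to $22.)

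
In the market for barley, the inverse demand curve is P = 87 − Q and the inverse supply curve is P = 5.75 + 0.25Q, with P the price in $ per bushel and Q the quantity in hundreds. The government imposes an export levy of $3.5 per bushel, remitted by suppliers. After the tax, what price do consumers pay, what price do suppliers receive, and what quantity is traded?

Inverting to Q(P) form: Qd = 87 − P; Qs = 4P − 23.
Before the tax: set 87 − P = 4P − 23 → P* = $22, Q* = 65.
With the tax collected from suppliers, supply shifts: Qs = 4(P − 3.5) − 23.
Solving gives Q = 62.2 with consumers paying $24.8 and suppliers receiving $21.3 (the $3.5 wedge).

Consumers pay $24.8; suppliers receive $21.3; quantity = 62.2.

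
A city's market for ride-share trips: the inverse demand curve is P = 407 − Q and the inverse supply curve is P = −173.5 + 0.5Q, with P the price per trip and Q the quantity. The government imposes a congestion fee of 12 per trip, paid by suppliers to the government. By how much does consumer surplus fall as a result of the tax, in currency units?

Consumer surplus falls by 3064.

Rewrite in direct form: Qd = 407 − P and Qs = 2P + 347.
Without the tax, 407 − P = 2P + 347 gives 3P = 60, so P* = 20 and Q* = 387.
With the tax collected from suppliers, supply shifts: Qs = 2(P − 12) + 347.
Solving gives Q = 379 with consumers paying 28 and suppliers receiving 16 (the 12 wedge).
ΔCS is the trapezoid between Q = 379 and Q = 387 of height 8: ½ · (387 + 379) · 8 = 3064.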